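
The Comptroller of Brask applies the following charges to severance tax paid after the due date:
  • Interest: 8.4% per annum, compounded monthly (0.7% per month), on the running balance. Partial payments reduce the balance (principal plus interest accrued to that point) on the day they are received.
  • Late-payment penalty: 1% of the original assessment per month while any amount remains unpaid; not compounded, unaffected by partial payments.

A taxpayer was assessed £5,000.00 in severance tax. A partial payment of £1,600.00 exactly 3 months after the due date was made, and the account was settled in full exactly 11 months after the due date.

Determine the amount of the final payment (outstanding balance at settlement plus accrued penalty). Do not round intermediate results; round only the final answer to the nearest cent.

Balance at month 3: £5,000.0000 × (1 + 0.007)^3 = £5,105.7367…
After £1,600.00 payment: £5,105.7367… − £1,600.00 = £3,505.7367…
Balance at month 11: £3,505.7367… × (1 + 0.007)^8 = £3,706.9358…
Penalty: 11 × 1% × £5,000.00 = £550.00
Final settlement = outstanding balance + penalty = £3,706.9358… + £550.00 = £4,256.94

£4,256.94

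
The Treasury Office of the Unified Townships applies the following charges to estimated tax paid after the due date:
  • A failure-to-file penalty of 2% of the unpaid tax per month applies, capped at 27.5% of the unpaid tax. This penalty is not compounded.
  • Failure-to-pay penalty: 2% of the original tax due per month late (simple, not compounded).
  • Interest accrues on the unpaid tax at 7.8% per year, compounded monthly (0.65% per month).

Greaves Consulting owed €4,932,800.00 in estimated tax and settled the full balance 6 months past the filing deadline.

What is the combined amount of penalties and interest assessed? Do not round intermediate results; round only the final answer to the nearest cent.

€1,379,404.59

Failure-to-file: 6 × 2% × €4,932,800.00 = €591,936.00 (under the 27.5% cap)
Failure-to-pay penalty = 2% × €4,932,800.00 × 6 mo = €591,936.00
Interest: €4,932,800.00 × ((1 + 0.0065)^6 − 1) = €4,932,800.00 × 0.0396393… = €195,532.5878…
Penalties + interest = €1,183,872.0000 + €195,532.5878… = €1,379,404.59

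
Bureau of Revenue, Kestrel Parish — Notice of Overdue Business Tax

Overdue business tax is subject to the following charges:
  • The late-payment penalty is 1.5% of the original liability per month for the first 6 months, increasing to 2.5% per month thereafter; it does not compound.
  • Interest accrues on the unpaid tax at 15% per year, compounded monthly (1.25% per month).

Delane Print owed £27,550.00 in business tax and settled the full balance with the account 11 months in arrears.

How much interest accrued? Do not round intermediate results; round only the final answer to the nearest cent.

£4,033.99

Interest: £27,550.00 × ((1 + 0.0125)^11 − 1) = £27,550.00 × 0.1464242… = £4,033.9871…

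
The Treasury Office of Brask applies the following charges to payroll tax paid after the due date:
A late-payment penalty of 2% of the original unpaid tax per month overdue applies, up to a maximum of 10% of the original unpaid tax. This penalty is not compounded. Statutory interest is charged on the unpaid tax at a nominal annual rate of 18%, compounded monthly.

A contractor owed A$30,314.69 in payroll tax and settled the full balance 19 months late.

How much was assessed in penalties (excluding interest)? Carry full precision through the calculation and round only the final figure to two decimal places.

A$3,031.47

Penalty (uncapped): 19 × 2% × A$30,314.69 = A$11,519.58…; cap = 10% × A$30,314.69 = A$3,031.47… → penalty = A$3,031.47…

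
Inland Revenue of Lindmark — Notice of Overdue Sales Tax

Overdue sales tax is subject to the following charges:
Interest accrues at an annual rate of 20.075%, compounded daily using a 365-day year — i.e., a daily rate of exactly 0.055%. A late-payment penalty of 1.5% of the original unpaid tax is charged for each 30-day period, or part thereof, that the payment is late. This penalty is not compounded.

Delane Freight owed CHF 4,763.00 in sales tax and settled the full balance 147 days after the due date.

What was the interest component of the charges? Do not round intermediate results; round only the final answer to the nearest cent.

CHF 400.97

Interest: CHF 4,763.00 × ((1 + 0.00055)^147 − 1) = CHF 4,763.00 × 0.08418416… = CHF 400.9691…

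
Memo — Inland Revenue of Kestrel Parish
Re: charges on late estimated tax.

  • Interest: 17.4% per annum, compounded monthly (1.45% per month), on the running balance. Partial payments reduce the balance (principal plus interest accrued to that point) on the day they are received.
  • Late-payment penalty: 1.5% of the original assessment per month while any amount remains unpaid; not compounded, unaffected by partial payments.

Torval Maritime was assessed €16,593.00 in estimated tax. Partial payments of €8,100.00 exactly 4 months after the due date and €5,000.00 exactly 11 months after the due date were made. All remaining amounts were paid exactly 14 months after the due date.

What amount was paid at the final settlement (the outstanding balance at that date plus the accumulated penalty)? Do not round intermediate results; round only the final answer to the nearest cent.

€9,207.70

Balance at month 4: €16,593.0000 × (1 + 0.0145)^4 = €17,576.5291…
After €8,100.00 payment: €17,576.5291… − €8,100.00 = €9,476.5291…
Balance at month 11: €9,476.5291… × (1 + 0.0145)^7 = €10,481.2641…
After €5,000.00 payment: €10,481.2641… − €5,000.00 = €5,481.2641…
Balance at month 14: €5,481.2641… × (1 + 0.0145)^3 = €5,723.1731…
Penalty: 14 × 1.5% × €16,593.00 = €3,484.53
Final settlement = outstanding balance + penalty = €5,723.1731… + €3,484.53 = €9,207.70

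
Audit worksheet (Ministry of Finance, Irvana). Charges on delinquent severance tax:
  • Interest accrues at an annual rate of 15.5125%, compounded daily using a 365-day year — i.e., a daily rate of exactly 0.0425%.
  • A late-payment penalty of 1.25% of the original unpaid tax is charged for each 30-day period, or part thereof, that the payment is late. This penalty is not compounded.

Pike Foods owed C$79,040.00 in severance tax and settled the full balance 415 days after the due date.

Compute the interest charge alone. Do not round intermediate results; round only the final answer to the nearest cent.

Interest: C$79,040.00 × ((1 + 0.000425)^415 − 1) = C$79,040.00 × 0.19284061… = C$15,242.1219…

C$15,242.12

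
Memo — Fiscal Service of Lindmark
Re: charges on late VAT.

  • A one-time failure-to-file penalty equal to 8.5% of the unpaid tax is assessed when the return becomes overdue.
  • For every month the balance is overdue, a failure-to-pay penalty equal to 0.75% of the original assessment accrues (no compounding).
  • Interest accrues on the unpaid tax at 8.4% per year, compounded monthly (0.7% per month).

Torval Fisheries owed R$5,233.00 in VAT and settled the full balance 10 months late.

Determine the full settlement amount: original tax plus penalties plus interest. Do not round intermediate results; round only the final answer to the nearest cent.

R$6,448.35

Failure-to-file penalty: 8.5% × R$5,233.00 = R$444.81…
Failure-to-pay penalty: 10 × 0.75% × R$5,233.00 = R$392.48…
Interest: R$5,233.00 × ((1 + 0.007)^10 − 1) = R$5,233.00 × 0.0722467… = R$378.0668…
Total = R$5,233.00 + R$837.2800 + R$378.0668… = R$6,448.35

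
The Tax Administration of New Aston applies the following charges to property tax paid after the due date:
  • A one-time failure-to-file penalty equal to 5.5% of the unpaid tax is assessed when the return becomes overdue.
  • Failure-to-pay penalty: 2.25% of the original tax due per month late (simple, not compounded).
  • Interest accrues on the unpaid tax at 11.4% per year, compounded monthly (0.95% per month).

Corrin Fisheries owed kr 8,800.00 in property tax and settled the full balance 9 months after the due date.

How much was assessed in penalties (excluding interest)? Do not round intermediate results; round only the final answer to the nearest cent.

Failure-to-file penalty: 5.5% × kr 8,800.00 = kr 484.00
Failure-to-pay penalty = 2.25% × kr 8,800.00 × 9 mo = kr 1,782.00
Total penalty = kr 484.00 + kr 1,782.00 = kr 2,266.00

kr 2,266.00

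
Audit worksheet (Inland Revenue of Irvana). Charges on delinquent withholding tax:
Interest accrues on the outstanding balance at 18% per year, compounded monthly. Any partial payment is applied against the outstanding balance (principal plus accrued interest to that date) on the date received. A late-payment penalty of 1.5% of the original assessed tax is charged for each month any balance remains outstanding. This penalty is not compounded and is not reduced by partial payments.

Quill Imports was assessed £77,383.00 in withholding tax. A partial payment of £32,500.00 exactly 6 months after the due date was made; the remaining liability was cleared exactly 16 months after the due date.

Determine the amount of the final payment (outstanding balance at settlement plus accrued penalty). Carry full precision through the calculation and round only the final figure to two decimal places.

Monthly rate = 18% ÷ 12 = 1.5%
Balance at month 6: £77,383.0000 × (1 + 0.015)^6 = £84,613.9201…
After £32,500.00 payment: £84,613.9201… − £32,500.00 = £52,113.9201…
Balance at month 16: £52,113.9201… × (1 + 0.015)^10 = £60,480.3318…
Penalty: 16 × 1.5% × £77,383.00 = £18,571.92
Final settlement = outstanding balance + penalty = £60,480.3318… + £18,571.92 = £79,052.25

£79,052.25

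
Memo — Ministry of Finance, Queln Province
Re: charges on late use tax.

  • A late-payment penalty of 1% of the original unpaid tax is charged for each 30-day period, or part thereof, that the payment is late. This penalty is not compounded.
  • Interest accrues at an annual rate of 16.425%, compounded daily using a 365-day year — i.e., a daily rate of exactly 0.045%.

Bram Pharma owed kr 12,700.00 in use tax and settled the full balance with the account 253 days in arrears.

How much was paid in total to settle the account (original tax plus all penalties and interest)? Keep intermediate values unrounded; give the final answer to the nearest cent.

Penalty periods: ⌈253/30⌉ = 9; penalty = 9 × 1% × kr 12,700.00 = kr 1,143.00
Interest: kr 12,700.00 × ((1 + 0.00045)^253 − 1) = kr 12,700.00 × 0.12055533… = kr 1,531.0527…
Total = kr 12,700.00 + kr 1,143.0000 + kr 1,531.0527… = kr 15,374.05

kr 15,374.05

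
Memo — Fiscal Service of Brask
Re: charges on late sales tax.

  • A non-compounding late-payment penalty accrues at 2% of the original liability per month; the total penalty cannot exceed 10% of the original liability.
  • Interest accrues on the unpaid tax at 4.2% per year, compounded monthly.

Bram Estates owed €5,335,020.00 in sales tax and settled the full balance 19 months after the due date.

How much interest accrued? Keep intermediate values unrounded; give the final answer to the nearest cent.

Interest (4.2%/yr ÷ 12 = 0.35%/month): €5,335,020.00 × ((1 + 0.0035)^19 − 1) = €366,179.1471…

€366,179.15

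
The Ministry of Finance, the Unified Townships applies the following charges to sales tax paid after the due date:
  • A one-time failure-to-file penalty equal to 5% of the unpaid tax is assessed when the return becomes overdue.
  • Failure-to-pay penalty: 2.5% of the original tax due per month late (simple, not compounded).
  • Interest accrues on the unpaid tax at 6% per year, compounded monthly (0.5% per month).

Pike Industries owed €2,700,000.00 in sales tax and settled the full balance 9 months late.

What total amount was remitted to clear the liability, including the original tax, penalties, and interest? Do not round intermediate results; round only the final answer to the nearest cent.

Failure-to-file penalty: 5% × €2,700,000.00 = €135,000.00
Failure-to-pay penalty: 9 × 2.5% × €2,700,000.00 = €607,500.00
Interest: €2,700,000.00 × ((1 + 0.005)^9 − 1) = €2,700,000.00 × 0.0459106… = €123,958.5637…
Total = €2,700,000.00 + €742,500.0000 + €123,958.5637… = €3,566,458.56

€3,566,458.56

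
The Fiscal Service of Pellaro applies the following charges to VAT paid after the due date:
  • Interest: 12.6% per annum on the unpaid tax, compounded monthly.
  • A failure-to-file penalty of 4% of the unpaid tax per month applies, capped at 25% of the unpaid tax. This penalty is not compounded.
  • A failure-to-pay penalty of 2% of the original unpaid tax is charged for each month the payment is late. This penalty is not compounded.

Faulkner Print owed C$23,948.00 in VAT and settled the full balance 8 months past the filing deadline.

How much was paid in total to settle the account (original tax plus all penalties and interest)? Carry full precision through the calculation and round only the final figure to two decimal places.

C$35,853.81

Failure-to-file: 8 × 4% × C$23,948.00 = C$7,663.36, capped at 25% × C$23,948.00 = C$5,987.00
Failure-to-pay penalty = 2% × C$23,948.00 × 8 mo = C$3,831.68
Interest (12.6%/yr ÷ 12 = 1.05%/month): C$23,948.00 × ((1 + 0.0105)^8 − 1) = C$2,087.1325…
Total = C$23,948.00 + C$9,818.6800 + C$2,087.1325… = C$35,853.81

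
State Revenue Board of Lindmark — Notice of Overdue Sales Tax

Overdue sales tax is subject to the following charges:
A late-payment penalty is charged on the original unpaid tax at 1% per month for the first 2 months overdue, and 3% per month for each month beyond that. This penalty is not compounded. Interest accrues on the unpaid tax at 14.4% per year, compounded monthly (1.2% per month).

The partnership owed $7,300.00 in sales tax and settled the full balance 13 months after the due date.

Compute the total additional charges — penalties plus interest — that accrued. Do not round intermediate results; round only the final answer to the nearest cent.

Penalty, months 1–2: 2 × 1% × $7,300.00 = $146.00
Penalty, months 3–13: 11 × 3% × $7,300.00 = $2,409.00
Interest: $7,300.00 × ((1 + 0.012)^13 − 1) = $7,300.00 × 0.1677414… = $1,224.5119…
Penalties + interest = $2,555.0000 + $1,224.5119… = $3,779.51

$3,779.51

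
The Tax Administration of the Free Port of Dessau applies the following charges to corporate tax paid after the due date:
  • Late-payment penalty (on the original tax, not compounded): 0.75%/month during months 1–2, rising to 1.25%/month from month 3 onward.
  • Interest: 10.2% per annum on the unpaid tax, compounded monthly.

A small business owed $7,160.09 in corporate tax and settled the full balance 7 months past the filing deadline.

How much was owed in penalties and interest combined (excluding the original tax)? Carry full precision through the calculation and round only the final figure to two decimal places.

Penalty, months 1–2: 2 × 0.75% × $7,160.09 = $107.40…
Penalty, months 3–7: 5 × 1.25% × $7,160.09 = $447.51…
Interest (10.2%/yr ÷ 12 = 0.85%/month): $7,160.09 × ((1 + 0.0085)^7 − 1) = $437.0442…
Penalties + interest = $554.9070… + $437.0442… = $991.95

$991.95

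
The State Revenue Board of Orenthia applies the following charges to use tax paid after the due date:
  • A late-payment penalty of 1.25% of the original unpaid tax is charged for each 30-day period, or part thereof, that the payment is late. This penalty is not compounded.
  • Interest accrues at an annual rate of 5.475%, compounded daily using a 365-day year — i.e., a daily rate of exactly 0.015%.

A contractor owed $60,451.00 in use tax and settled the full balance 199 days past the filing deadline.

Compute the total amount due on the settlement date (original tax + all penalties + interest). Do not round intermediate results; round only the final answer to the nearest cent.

Penalty periods: ⌈199/30⌉ = 7; penalty = 7 × 1.25% × $60,451.00 = $5,289.46…
Interest: $60,451.00 × ((1 + 0.00015)^199 − 1) = $60,451.00 × 0.03029767… = $1,831.5245…
Total = $60,451.00 + $5,289.4625 + $1,831.5245… = $67,571.99

$67,571.99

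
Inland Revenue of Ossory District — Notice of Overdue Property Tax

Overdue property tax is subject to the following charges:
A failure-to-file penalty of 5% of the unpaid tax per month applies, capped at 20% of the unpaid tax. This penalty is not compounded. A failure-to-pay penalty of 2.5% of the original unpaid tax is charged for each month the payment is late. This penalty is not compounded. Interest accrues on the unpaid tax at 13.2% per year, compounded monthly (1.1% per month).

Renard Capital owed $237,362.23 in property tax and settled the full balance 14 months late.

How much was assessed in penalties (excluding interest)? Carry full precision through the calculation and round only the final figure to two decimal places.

$130,549.23

Failure-to-file: 14 × 5% × $237,362.23 = $166,153.56…, capped at 20% × $237,362.23 = $47,472.45…
Failure-to-pay penalty: 14 × 2.5% × $237,362.23 = $83,076.78…
Total penalty = $47,472.45… + $83,076.78… = $130,549.23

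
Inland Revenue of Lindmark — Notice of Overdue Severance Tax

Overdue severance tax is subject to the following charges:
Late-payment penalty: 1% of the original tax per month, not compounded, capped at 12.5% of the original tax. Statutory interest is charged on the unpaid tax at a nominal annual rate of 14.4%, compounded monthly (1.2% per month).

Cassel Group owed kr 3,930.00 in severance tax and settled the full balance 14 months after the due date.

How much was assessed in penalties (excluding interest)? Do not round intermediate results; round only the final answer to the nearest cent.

Penalty (uncapped): 14 × 1% × kr 3,930.00 = kr 550.20; cap = 12.5% × kr 3,930.00 = kr 491.25 → penalty = kr 491.25

kr 491.25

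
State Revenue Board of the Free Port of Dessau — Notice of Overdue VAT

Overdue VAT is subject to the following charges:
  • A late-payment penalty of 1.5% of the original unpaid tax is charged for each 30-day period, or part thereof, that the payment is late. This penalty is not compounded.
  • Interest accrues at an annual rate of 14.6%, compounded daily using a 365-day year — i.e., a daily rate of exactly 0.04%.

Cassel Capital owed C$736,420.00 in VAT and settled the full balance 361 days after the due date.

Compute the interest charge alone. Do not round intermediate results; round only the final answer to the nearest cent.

C$114,375.45

Interest: C$736,420.00 × ((1 + 0.0004)^361 − 1) = C$736,420.00 × 0.15531280… = C$114,375.4504…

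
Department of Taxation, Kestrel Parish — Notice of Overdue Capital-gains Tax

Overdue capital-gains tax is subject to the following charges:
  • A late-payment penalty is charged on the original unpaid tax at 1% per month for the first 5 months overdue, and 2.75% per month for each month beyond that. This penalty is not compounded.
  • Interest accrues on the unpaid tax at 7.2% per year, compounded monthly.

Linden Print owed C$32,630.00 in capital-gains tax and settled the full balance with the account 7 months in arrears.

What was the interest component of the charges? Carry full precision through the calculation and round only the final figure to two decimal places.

C$1,395.38

Interest (7.2%/yr ÷ 12 = 0.6%/month): C$32,630.00 × ((1 + 0.006)^7 − 1) = C$1,395.3764…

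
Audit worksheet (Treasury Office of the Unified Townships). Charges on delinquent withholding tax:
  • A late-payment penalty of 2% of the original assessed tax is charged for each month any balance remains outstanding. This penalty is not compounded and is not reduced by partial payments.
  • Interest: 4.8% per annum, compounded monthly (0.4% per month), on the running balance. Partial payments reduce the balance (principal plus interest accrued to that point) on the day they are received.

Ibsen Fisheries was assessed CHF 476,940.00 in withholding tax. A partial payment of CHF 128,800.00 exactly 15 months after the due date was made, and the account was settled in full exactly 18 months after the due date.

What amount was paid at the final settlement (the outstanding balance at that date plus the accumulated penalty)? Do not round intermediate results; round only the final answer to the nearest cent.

CHF 553,819.12

Balance at month 15: CHF 476,940.0000 × (1 + 0.004)^15 = CHF 506,371.7158…
After CHF 128,800.00 payment: CHF 506,371.7158… − CHF 128,800.00 = CHF 377,571.7158…
Balance at month 18: CHF 377,571.7158… × (1 + 0.004)^3 = CHF 382,120.7240…
Penalty: 18 × 2% × CHF 476,940.00 = CHF 171,698.40
Final settlement = outstanding balance + penalty = CHF 382,120.7240… + CHF 171,698.40 = CHF 553,819.12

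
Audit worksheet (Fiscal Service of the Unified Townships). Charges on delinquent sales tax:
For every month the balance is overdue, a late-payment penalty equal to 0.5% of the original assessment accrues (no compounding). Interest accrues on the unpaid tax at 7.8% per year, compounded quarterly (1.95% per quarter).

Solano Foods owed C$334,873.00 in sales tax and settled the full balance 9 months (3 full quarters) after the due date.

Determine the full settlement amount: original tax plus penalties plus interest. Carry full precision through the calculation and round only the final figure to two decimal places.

C$369,916.84

Late-payment penalty = 0.5% × C$334,873.00 × 9 mo = C$15,069.29…
Interest: C$334,873.00 × ((1 + 0.0195)^3 − 1) = C$334,873.00 × 0.0596482… = C$19,974.5599…
Total = C$334,873.00 + C$15,069.2850 + C$19,974.5599… = C$369,916.84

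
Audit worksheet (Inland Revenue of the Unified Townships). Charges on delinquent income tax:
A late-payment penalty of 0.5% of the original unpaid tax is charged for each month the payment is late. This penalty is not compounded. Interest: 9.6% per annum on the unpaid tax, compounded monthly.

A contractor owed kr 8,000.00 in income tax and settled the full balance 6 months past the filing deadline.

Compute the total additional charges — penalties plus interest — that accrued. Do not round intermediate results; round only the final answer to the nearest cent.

kr 631.76

Late-payment penalty: 6 × 0.5% × kr 8,000.00 = kr 240.00
Interest (9.6%/yr ÷ 12 = 0.8%/month): kr 8,000.00 × ((1 + 0.008)^6 − 1) = kr 391.7624…
Penalties + interest = kr 240.0000 + kr 391.7624… = kr 631.76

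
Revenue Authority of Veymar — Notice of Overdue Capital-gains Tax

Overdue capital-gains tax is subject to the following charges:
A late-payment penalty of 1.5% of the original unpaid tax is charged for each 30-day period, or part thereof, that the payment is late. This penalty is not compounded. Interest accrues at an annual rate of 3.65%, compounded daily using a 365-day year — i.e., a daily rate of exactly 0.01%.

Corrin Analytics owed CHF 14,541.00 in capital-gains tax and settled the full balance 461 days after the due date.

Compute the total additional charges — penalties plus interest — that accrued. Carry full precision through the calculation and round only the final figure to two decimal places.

Penalty periods: ⌈461/30⌉ = 16; penalty = 16 × 1.5% × CHF 14,541.00 = CHF 3,489.84
Interest: CHF 14,541.00 × ((1 + 0.0001)^461 − 1) = CHF 14,541.00 × 0.04717671… = CHF 685.9965…
Penalties + interest = CHF 3,489.8400 + CHF 685.9965… = CHF 4,175.84

CHF 4,175.84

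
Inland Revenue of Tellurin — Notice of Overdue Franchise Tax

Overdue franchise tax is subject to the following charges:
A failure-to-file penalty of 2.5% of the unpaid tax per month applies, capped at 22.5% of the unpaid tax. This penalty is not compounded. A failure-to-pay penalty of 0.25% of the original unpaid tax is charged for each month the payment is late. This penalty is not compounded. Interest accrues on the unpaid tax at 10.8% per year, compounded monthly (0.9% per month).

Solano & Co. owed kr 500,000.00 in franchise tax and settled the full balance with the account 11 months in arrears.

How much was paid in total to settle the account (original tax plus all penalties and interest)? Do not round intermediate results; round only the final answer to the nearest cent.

kr 678,038.74

Failure-to-file: 11 × 2.5% × kr 500,000.00 = kr 137,500.00, capped at 22.5% × kr 500,000.00 = kr 112,500.00
Failure-to-pay penalty = 0.25% × kr 500,000.00 × 11 mo = kr 13,750.00
Interest: kr 500,000.00 × ((1 + 0.009)^11 − 1) = kr 500,000.00 × 0.1035775… = kr 51,788.7388…
Total = kr 500,000.00 + kr 126,250.0000 + kr 51,788.7388… = kr 678,038.74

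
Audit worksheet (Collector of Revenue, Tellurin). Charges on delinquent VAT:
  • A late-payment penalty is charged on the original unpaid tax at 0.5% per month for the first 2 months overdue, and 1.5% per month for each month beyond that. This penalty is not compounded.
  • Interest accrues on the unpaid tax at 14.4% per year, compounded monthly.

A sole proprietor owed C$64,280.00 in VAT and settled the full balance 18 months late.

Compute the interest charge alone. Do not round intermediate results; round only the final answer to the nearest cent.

C$15,395.55

Interest (14.4%/yr ÷ 12 = 1.2%/month): C$64,280.00 × ((1 + 0.012)^18 − 1) = C$15,395.5542…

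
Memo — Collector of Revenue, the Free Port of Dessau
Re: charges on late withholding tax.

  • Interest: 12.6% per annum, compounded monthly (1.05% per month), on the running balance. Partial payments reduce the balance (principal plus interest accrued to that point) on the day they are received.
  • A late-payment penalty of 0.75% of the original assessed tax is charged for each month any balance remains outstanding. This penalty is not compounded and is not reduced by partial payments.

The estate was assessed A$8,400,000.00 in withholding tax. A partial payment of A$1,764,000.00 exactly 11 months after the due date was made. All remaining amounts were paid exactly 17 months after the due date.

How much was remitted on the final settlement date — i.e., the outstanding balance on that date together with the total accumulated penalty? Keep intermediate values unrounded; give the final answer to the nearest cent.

Balance at month 11: A$8,400,000.0000 × (1 + 0.0105)^11 = A$9,422,774.1626…
After A$1,764,000.00 payment: A$9,422,774.1626… − A$1,764,000.00 = A$7,658,774.1626…
Balance at month 17: A$7,658,774.1626… × (1 + 0.0105)^6 = A$8,154,121.3547…
Penalty: 17 × 0.75% × A$8,400,000.00 = A$1,071,000.00
Final settlement = outstanding balance + penalty = A$8,154,121.3547… + A$1,071,000.00 = A$9,225,121.35

A$9,225,121.35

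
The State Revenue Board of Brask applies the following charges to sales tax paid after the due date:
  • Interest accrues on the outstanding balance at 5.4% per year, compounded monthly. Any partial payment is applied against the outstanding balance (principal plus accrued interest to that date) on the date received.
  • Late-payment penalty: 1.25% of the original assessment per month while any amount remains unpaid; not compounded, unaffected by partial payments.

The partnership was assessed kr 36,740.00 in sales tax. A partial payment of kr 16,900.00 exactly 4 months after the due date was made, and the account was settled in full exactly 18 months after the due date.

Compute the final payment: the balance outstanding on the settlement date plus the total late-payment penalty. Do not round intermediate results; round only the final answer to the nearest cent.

kr 30,102.64

Monthly rate = 5.4% ÷ 12 = 0.45%
Balance at month 4: kr 36,740.0000 × (1 + 0.0045)^4 = kr 37,405.7973…
After kr 16,900.00 payment: kr 37,405.7973… − kr 16,900.00 = kr 20,505.7973…
Balance at month 18: kr 20,505.7973… × (1 + 0.0045)^14 = kr 21,836.1383…
Penalty: 18 × 1.25% × kr 36,740.00 = kr 8,266.50
Final settlement = outstanding balance + penalty = kr 21,836.1383… + kr 8,266.50 = kr 30,102.64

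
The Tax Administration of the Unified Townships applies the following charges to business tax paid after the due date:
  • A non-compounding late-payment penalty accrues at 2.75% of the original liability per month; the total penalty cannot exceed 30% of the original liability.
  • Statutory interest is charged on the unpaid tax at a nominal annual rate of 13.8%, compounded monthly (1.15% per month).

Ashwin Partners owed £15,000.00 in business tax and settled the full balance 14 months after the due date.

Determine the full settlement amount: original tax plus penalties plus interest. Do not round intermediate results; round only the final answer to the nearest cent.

£22,104.09

Penalty (uncapped): 14 × 2.75% × £15,000.00 = £5,775.00; cap = 30% × £15,000.00 = £4,500.00 → penalty = £4,500.00
Interest: £15,000.00 × ((1 + 0.0115)^14 − 1) = £15,000.00 × 0.1736063… = £2,604.0940…
Total = £15,000.00 + £4,500.0000 + £2,604.0940… = £22,104.09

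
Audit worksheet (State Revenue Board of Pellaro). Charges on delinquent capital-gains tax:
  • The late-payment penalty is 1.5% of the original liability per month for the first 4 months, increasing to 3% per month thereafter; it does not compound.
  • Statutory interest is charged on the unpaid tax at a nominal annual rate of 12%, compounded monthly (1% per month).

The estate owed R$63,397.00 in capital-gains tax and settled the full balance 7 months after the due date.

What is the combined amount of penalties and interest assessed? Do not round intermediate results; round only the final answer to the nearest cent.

Penalty, months 1–4: 4 × 1.5% × R$63,397.00 = R$3,803.82
Penalty, months 5–7: 3 × 3% × R$63,397.00 = R$5,705.73
Interest: R$63,397.00 × ((1 + 0.01)^7 − 1) = R$63,397.00 × 0.0721354… = R$4,573.1649…
Penalties + interest = R$9,509.5500 + R$4,573.1649… = R$14,082.71

R$14,082.71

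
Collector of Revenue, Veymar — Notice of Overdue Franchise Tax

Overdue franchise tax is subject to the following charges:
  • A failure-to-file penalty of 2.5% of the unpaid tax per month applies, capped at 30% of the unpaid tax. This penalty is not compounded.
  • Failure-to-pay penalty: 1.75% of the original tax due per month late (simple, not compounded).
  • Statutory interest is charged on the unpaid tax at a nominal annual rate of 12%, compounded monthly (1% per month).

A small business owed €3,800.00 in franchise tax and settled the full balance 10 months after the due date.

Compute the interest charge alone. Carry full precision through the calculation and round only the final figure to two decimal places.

Interest: €3,800.00 × ((1 + 0.01)^10 − 1) = €3,800.00 × 0.1046221… = €397.5641…

€397.56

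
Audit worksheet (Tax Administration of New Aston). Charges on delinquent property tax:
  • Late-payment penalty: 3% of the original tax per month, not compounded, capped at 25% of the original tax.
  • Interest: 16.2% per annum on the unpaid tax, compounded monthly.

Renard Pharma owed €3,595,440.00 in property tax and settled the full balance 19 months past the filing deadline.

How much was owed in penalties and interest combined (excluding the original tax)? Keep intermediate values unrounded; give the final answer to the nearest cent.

€1,942,195.48

Penalty (uncapped): 19 × 3% × €3,595,440.00 = €2,049,400.80; cap = 25% × €3,595,440.00 = €898,860.00 → penalty = €898,860.00
Interest (16.2%/yr ÷ 12 = 1.35%/month): €3,595,440.00 × ((1 + 0.0135)^19 − 1) = €1,043,335.4844…
Penalties + interest = €898,860.0000 + €1,043,335.4844… = €1,942,195.48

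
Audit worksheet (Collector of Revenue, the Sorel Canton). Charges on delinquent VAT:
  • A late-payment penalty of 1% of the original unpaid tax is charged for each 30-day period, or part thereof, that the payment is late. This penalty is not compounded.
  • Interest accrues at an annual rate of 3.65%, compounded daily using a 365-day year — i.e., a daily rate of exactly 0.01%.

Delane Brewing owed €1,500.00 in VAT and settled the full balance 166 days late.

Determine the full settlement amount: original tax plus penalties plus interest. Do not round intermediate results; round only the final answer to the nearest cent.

€1,615.11

Penalty periods: ⌈166/30⌉ = 6; penalty = 6 × 1% × €1,500.00 = €90.00
Interest: €1,500.00 × ((1 + 0.0001)^166 − 1) = €1,500.00 × 0.01673770… = €25.1066…
Total = €1,500.00 + €90.0000 + €25.1066… = €1,615.11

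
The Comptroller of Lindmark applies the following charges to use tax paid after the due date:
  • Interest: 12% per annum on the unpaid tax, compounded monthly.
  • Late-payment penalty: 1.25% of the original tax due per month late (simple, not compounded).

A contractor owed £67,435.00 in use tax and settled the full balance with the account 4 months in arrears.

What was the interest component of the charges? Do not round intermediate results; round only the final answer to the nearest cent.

Interest (12%/yr ÷ 12 = 1%/month): £67,435.00 × ((1 + 0.01)^4 − 1) = £2,738.1314…

£2,738.13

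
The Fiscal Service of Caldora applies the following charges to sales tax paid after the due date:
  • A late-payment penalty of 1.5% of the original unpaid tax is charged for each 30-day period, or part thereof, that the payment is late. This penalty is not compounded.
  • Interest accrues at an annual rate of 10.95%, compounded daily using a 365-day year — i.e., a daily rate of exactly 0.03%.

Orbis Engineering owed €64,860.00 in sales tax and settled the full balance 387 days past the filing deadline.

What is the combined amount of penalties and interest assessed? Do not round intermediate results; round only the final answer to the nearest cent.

Penalty periods: ⌈387/30⌉ = 13; penalty = 13 × 1.5% × €64,860.00 = €12,647.70
Interest: €64,860.00 × ((1 + 0.0003)^387 − 1) = €64,860.00 × 0.12308862… = €7,983.5281…
Penalties + interest = €12,647.7000 + €7,983.5281… = €20,631.23

€20,631.23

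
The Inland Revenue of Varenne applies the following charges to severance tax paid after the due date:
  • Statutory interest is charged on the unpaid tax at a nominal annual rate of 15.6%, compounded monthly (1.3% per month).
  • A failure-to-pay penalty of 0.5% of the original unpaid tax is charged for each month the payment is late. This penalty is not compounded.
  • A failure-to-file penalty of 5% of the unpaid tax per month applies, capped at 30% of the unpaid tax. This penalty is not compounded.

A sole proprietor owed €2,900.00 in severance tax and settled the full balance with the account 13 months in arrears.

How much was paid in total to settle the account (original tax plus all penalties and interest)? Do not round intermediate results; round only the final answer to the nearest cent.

Failure-to-file: 13 × 5% × €2,900.00 = €1,885.00, capped at 30% × €2,900.00 = €870.00
Failure-to-pay penalty = 0.5% × €2,900.00 × 13 mo = €188.50
Interest: €2,900.00 × ((1 + 0.013)^13 − 1) = €2,900.00 × 0.1828312… = €530.2106…
Total = €2,900.00 + €1,058.5000 + €530.2106… = €4,488.71

€4,488.71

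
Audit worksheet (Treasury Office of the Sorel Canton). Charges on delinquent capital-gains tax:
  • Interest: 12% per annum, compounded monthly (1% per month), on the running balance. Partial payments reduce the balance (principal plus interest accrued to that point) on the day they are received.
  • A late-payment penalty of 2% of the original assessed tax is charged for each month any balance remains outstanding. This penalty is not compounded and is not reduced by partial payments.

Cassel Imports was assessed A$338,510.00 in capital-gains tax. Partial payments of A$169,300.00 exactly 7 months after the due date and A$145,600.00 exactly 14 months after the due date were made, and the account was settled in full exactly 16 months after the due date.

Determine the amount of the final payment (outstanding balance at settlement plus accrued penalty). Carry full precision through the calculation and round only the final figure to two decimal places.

A$171,565.32

Balance at month 7: A$338,510.0000 × (1 + 0.01)^7 = A$362,928.5380…
After A$169,300.00 payment: A$362,928.5380… − A$169,300.00 = A$193,628.5380…
Balance at month 14: A$193,628.5380… × (1 + 0.01)^7 = A$207,596.0008…
After A$145,600.00 payment: A$207,596.0008… − A$145,600.00 = A$61,996.0008…
Balance at month 16: A$61,996.0008… × (1 + 0.01)^2 = A$63,242.1204…
Penalty: 16 × 2% × A$338,510.00 = A$108,323.20
Final settlement = outstanding balance + penalty = A$63,242.1204… + A$108,323.20 = A$171,565.32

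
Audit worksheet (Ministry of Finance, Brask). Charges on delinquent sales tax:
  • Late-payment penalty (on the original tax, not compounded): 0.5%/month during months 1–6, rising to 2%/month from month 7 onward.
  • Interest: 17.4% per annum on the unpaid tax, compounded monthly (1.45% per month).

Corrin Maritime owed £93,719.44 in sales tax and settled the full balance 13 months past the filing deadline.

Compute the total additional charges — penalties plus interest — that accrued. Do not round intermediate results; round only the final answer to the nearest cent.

£35,220.13

Penalty, months 1–6: 6 × 0.5% × £93,719.44 = £2,811.58…
Penalty, months 7–13: 7 × 2% × £93,719.44 = £13,120.72…
Interest: £93,719.44 × ((1 + 0.0145)^13 − 1) = £93,719.44 × 0.2058039… = £19,287.8220…
Penalties + interest = £15,932.3048 + £19,287.8220… = £35,220.13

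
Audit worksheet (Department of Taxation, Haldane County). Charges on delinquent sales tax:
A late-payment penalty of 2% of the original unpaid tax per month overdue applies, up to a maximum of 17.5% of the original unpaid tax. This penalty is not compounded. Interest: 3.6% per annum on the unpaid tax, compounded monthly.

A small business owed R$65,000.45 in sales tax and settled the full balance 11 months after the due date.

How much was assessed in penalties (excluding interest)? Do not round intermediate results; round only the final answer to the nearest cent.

Penalty (uncapped): 11 × 2% × R$65,000.45 = R$14,300.10…; cap = 17.5% × R$65,000.45 = R$11,375.08… → penalty = R$11,375.08…

R$11,375.08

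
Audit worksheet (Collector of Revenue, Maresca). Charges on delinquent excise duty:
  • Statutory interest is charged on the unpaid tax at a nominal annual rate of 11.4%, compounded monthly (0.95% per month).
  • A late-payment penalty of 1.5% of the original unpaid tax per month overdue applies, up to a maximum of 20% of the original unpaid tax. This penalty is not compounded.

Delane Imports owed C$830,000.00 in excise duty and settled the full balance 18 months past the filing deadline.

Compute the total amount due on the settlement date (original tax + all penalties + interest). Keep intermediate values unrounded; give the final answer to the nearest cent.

Penalty (uncapped): 18 × 1.5% × C$830,000.00 = C$224,100.00; cap = 20% × C$830,000.00 = C$166,000.00 → penalty = C$166,000.00
Interest: C$830,000.00 × ((1 + 0.0095)^18 − 1) = C$830,000.00 × 0.1855335… = C$153,992.7791…
Total = C$830,000.00 + C$166,000.0000 + C$153,992.7791… = C$1,149,992.78

C$1,149,992.78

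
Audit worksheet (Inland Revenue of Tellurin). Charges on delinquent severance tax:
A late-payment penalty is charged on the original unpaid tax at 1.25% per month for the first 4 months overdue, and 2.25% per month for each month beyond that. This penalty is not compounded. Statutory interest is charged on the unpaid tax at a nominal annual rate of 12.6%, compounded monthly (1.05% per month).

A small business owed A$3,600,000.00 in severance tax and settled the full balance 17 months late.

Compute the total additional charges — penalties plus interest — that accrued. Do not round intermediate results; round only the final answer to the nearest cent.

A$1,932,519.31

Penalty, months 1–4: 4 × 1.25% × A$3,600,000.00 = A$180,000.00
Penalty, months 5–17: 13 × 2.25% × A$3,600,000.00 = A$1,053,000.00
Interest: A$3,600,000.00 × ((1 + 0.0105)^17 − 1) = A$3,600,000.00 × 0.1943109… = A$699,519.3144…
Penalties + interest = A$1,233,000.0000 + A$699,519.3144… = A$1,932,519.31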